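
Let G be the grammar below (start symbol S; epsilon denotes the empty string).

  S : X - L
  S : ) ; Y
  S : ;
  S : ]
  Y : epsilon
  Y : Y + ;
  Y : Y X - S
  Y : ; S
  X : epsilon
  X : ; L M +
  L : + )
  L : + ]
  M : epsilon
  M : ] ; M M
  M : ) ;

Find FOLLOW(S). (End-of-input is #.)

S is the start symbol, so # ∈ FOLLOW(S).
In Y : Y X - S: S is at the end, add FOLLOW(Y) = { #, +, -, ; }.
In Y : ; S: S is at the end, add FOLLOW(Y) = { #, +, -, ; }.
Union: FOLLOW(S) = { #, +, -, ; }.

{ #, +, -, ; }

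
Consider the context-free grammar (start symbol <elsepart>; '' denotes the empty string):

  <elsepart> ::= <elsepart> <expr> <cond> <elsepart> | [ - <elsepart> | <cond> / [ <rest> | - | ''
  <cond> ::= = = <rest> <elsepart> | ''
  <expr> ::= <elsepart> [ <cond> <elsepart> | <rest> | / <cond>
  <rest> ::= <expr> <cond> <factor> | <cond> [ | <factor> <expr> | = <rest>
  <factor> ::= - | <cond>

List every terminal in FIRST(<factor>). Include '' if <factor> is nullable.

<factor> ::= - contributes {-}.
From <factor> ::= <cond>: add FIRST(<cond>) = { =, '' } (including '' since <cond> is nullable).
Union: FIRST(<factor>) = { -, =, '' }.

{ -, =, '' }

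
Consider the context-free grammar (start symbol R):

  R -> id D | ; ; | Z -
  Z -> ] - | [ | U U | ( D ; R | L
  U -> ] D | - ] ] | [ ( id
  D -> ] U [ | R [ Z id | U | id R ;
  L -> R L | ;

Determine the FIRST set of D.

{ (, -, ;, [, ], id }

D -> ] U [ contributes {]}.
From D -> R [ Z id: add FIRST(R) = { (, -, ;, [, ], id }.
From D -> U: add FIRST(U) = { -, [, ] }.
D -> id R ; contributes {id}.
Union: FIRST(D) = { (, -, ;, [, ], id }.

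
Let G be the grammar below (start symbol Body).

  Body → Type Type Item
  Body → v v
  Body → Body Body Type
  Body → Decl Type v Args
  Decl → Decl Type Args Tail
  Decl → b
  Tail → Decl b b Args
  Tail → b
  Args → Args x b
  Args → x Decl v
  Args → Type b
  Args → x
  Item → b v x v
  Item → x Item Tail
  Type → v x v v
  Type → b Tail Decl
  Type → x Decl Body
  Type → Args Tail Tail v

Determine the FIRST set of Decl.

From Decl → Decl Type Args Tail: add FIRST(Decl) = { b }.
Decl → b contributes {b}.
Union: FIRST(Decl) = { b }.

{ b }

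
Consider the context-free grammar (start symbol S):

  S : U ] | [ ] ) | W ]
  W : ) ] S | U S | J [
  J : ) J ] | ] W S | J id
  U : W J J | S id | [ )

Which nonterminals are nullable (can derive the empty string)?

{ } (none)

No nonterminal has an empty production or an RHS whose symbols are all nullable.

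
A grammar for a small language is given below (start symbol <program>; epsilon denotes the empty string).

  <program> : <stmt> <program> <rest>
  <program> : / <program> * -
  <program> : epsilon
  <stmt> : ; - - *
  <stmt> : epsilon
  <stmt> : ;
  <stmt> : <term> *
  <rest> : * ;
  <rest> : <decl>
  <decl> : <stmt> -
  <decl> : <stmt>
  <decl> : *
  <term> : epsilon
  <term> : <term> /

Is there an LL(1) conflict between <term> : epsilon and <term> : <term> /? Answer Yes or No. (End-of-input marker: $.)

FIRST(epsilon) = { epsilon } and FIRST(<term> /) = { / }.
The first alternative is nullable and FOLLOW(<term>) = { *, / } shares / with FIRST of the second — conflict.

Yes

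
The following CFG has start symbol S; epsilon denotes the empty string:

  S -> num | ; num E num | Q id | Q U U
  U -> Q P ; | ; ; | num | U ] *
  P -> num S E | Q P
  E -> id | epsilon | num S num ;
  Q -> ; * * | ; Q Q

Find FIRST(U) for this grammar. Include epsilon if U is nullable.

{ ;, num }

From U -> Q P ;: add FIRST(Q) = { ; }.
U -> ; ; contributes {;}.
U -> num contributes {num}.
From U -> U ] *: add FIRST(U) = { ;, num }.
Union: FIRST(U) = { ;, num }.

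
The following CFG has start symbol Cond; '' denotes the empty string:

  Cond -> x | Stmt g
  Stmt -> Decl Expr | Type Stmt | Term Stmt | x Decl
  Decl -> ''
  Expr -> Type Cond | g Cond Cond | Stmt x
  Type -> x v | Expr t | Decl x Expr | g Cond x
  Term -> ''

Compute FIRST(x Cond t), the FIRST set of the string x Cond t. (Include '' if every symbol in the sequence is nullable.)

{ x }

x is a terminal; add {x} and stop.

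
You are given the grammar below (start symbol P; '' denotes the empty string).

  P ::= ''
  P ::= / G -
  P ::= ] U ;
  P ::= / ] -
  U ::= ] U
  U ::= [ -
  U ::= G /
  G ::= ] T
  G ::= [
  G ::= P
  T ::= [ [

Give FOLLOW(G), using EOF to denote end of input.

In P ::= / G -: add FIRST(-) = { - }.
In U ::= G /: add FIRST(/) = { / }.
Union: FOLLOW(G) = { -, / }.

{ -, / }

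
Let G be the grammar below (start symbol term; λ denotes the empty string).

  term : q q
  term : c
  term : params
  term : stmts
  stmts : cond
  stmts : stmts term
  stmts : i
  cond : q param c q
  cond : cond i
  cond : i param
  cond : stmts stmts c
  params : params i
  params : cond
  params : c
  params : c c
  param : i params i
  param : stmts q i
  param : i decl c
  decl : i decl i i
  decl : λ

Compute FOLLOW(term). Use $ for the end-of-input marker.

term is the start symbol, so $ ∈ FOLLOW(term).
In stmts : stmts term: term is at the end, add FOLLOW(stmts) = { $, c, i, q }.
Union: FOLLOW(term) = { $, c, i, q }.

{ $, c, i, q }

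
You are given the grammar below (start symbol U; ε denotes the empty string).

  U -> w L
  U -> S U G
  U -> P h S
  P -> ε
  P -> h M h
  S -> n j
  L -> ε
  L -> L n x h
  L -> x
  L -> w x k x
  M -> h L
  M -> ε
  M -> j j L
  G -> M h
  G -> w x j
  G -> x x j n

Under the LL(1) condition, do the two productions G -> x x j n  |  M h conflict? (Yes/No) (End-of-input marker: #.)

FIRST(x x j n) = { x } and FIRST(M h) = { h, j }.
The FIRST sets are disjoint and neither alternative is nullable — no conflict.

No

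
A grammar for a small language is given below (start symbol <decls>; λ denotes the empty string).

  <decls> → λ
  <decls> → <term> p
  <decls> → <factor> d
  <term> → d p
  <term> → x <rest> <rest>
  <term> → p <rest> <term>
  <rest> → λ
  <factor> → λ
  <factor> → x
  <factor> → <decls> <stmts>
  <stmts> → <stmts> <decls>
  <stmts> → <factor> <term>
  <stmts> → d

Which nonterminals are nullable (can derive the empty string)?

Directly nullable (have an λ-production): <decls>, <rest>, <factor>.
No other nonterminal has a production whose RHS symbols are all nullable.

{ <decls>, <factor>, <rest> }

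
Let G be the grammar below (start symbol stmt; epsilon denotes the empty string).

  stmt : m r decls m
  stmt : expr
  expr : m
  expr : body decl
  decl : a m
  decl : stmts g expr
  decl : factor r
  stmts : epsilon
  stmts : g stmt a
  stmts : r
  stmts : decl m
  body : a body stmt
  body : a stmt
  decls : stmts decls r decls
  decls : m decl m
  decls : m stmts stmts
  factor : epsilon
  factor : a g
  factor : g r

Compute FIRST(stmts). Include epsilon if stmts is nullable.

{ a, g, r, epsilon }

stmts : epsilon contributes epsilon.
stmts : g stmt a contributes {g}.
stmts : r contributes {r}.
From stmts : decl m: add FIRST(decl) = { a, g, r }.
Union: FIRST(stmts) = { a, g, r, epsilon }.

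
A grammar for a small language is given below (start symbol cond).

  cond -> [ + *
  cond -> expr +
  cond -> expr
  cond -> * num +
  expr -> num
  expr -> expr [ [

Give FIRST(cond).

{ *, [, num }

cond -> [ + * contributes {[}.
From cond -> expr +: add FIRST(expr) = { num }.
From cond -> expr: add FIRST(expr) = { num }.
cond -> * num + contributes {*}.
Union: FIRST(cond) = { *, [, num }.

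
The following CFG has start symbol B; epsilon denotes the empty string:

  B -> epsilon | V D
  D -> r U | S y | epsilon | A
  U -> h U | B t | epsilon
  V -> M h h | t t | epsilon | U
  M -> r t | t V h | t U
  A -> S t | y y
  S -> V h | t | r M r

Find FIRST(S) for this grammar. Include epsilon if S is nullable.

From S -> V h: V nullable, take FIRST(V) ∪ {h} = { h, r, t, y }.
S -> t contributes {t}.
S -> r M r contributes {r}.
Union: FIRST(S) = { h, r, t, y }.

{ h, r, t, y }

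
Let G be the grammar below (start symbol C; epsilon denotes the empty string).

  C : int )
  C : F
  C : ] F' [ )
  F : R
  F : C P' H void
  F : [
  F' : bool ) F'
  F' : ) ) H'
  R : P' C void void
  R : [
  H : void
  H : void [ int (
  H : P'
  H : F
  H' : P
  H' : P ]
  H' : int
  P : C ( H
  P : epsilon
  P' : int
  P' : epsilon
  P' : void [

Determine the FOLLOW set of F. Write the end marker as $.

{ $, (, [, ], int, void }

In C : F: F is at the end, add FOLLOW(C) = { $, (, [, ], int, void }.
In H : F: F is at the end, add FOLLOW(H) = { [, ], void }.
Union: FOLLOW(F) = { $, (, [, ], int, void }.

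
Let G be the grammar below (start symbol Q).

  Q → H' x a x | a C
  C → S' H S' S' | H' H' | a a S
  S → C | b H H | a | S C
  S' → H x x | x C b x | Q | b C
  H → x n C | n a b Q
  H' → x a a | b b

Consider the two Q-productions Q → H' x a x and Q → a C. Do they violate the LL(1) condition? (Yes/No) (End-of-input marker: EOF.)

No

FIRST(H' x a x) = { b, x } and FIRST(a C) = { a }.
The FIRST sets are disjoint and neither alternative is nullable — no conflict.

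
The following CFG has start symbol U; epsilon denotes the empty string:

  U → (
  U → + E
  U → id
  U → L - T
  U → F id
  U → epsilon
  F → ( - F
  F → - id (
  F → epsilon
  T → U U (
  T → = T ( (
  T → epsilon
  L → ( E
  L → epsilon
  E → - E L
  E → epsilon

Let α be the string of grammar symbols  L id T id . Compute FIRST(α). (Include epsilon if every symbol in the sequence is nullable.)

Add FIRST(L)\{epsilon} = { ( }; L is nullable, continue.
id is a terminal; add {id} and stop.

{ (, id }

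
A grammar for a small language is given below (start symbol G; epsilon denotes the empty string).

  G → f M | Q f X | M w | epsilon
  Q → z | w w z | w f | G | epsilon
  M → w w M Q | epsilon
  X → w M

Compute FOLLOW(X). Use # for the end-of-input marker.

{ #, f, w, z }

In G → Q f X: X is at the end, add FOLLOW(G) = { #, f, w, z }.
Union: FOLLOW(X) = { #, f, w, z }.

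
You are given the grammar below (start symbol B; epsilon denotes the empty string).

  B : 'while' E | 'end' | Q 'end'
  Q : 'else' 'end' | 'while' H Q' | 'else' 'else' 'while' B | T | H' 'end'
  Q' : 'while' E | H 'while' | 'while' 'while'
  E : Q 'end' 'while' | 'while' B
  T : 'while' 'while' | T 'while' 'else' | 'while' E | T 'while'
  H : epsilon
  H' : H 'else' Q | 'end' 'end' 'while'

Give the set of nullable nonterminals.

{ H }

Directly nullable (have an epsilon-production): H.
No other nonterminal has a production whose RHS symbols are all nullable.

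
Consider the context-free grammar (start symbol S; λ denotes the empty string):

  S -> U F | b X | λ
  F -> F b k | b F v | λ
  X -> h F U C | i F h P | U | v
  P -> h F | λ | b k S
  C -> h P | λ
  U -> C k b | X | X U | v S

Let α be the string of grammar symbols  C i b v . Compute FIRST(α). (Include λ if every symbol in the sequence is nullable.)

{ h, i }

Add FIRST(C)\{λ} = { h }; C is nullable, continue.
i is a terminal; add {i} and stop.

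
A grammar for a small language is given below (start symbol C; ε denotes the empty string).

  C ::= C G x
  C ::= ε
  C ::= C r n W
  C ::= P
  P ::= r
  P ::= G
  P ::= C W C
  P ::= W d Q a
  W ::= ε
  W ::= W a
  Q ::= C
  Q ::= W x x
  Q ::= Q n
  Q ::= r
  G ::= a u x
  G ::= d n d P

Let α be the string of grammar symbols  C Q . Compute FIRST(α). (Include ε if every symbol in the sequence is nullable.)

Add FIRST(C)\{ε} = { a, d, r }; C is nullable, continue.
Add FIRST(Q)\{ε} = { a, d, n, r, x }; Q is nullable, continue.
Every symbol is nullable, so include ε.

{ a, d, n, r, x, ε }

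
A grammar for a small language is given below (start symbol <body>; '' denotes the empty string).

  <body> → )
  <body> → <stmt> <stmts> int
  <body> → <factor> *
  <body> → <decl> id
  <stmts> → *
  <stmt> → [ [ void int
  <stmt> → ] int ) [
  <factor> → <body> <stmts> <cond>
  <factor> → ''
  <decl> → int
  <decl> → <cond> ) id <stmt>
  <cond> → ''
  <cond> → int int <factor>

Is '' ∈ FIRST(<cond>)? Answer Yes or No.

<cond> has an ''-production, so <cond> ⇒ ''.

Yes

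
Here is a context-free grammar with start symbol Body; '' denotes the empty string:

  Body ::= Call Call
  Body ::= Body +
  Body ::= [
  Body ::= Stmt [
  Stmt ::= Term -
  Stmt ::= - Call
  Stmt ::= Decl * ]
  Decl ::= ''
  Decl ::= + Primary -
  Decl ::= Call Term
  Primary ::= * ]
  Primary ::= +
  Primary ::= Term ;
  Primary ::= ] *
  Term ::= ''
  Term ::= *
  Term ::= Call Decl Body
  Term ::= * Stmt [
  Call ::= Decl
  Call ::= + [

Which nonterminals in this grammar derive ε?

{ Body, Call, Decl, Term }

Directly nullable (have an ''-production): Decl, Term.
Body ::= Call Call with every symbol nullable, so Body is nullable.
Call ::= Decl with every symbol nullable, so Call is nullable.
No other nonterminal has a production whose RHS symbols are all nullable.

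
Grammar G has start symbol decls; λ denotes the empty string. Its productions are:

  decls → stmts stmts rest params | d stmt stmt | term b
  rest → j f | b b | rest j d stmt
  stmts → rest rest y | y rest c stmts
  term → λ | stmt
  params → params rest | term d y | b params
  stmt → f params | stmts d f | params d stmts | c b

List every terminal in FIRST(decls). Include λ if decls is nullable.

From decls → stmts stmts rest params: add FIRST(stmts) = { b, j, y }.
decls → d stmt stmt contributes {d}.
From decls → term b: term nullable, take FIRST(term) ∪ {b} = { b, c, d, f, j, y }.
Union: FIRST(decls) = { b, c, d, f, j, y }.

{ b, c, d, f, j, y }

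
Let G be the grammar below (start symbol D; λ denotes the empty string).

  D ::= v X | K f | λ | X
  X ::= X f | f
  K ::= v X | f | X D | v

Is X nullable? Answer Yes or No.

Nullable nonterminals: D.
No production of X has an RHS whose symbols are all nullable, so X is not nullable.

No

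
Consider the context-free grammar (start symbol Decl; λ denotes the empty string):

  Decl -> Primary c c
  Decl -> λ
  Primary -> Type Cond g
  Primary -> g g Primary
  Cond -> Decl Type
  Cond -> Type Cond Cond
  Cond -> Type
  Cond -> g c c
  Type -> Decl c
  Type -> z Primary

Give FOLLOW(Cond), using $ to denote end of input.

In Primary -> Type Cond g: add FIRST(g) = { g }.
In Cond -> Type Cond Cond: add FIRST(Cond) = { c, g, z }.
In Cond -> Type Cond Cond: Cond is at the end, add FOLLOW(Cond) = { c, g, z }.
Union: FOLLOW(Cond) = { c, g, z }.

{ c, g, z }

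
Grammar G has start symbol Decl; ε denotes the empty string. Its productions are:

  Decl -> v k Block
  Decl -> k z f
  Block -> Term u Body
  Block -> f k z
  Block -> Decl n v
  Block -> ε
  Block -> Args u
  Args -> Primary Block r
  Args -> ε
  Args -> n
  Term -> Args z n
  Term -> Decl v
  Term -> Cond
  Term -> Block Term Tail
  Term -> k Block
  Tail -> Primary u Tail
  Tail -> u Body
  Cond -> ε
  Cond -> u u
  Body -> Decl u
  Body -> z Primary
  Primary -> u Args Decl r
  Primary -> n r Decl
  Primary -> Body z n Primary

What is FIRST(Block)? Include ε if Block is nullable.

{ f, k, n, u, v, z, ε }

From Block -> Term u Body: Term nullable, take FIRST(Term) ∪ {u} = { f, k, n, u, v, z }.
Block -> f k z contributes {f}.
From Block -> Decl n v: add FIRST(Decl) = { k, v }.
Block -> ε contributes ε.
From Block -> Args u: Args nullable, take FIRST(Args) ∪ {u} = { k, n, u, v, z }.
Union: FIRST(Block) = { f, k, n, u, v, z, ε }.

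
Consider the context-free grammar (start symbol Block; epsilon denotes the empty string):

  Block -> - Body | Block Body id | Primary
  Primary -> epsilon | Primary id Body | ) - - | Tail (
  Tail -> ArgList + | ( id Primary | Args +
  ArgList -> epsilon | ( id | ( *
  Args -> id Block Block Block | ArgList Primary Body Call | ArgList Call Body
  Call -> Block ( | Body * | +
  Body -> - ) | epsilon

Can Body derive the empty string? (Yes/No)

Body has an epsilon-production, so Body ⇒ epsilon.

Yes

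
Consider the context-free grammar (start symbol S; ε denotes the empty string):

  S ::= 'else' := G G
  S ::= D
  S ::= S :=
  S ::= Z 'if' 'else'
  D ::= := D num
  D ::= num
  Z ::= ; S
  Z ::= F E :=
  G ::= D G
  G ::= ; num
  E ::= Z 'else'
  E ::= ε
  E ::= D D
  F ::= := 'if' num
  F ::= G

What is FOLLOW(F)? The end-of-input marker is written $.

{ :=, ;, num }

In Z ::= F E :=: add FIRST(E :=) = { :=, ;, num }.
Union: FOLLOW(F) = { :=, ;, num }.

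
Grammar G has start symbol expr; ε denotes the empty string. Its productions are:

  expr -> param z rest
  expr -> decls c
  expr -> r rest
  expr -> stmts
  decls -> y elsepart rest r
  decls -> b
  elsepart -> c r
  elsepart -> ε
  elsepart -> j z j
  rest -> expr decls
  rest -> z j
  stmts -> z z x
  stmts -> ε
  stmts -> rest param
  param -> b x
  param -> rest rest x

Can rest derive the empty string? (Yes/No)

Nullable nonterminals: elsepart, expr, stmts.
No production of rest has an RHS whose symbols are all nullable, so rest is not nullable.

No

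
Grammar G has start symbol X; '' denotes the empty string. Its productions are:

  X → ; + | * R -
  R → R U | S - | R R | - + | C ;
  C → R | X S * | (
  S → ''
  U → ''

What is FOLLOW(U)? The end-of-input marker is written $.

In R → R U: U is at the end, add FOLLOW(R) = { (, *, -, ; }.
Union: FOLLOW(U) = { (, *, -, ; }.

{ (, *, -, ; }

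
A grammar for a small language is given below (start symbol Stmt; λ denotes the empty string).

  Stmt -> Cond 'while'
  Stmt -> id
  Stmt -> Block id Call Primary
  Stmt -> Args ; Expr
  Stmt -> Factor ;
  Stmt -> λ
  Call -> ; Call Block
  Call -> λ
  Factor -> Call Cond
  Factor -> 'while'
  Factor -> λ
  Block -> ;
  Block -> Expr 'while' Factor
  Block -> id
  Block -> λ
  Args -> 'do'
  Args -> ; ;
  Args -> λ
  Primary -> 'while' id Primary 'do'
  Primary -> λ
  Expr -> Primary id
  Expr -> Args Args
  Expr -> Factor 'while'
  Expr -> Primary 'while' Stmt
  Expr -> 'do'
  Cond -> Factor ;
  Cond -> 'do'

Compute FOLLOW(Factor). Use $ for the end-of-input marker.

{ $, 'do', 'while', ;, id }

In Stmt -> Factor ;: add FIRST(;) = { ; }.
In Block -> Expr 'while' Factor: Factor is at the end, add FOLLOW(Block) = { $, 'do', 'while', ;, id }.
In Expr -> Factor 'while': add FIRST('while') = { 'while' }.
In Cond -> Factor ;: add FIRST(;) = { ; }.
Union: FOLLOW(Factor) = { $, 'do', 'while', ;, id }.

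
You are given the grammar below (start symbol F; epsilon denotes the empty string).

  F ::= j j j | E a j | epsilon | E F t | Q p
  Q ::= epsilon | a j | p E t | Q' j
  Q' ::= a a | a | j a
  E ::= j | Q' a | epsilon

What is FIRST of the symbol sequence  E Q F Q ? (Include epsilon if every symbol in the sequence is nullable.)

{ a, j, p, t, epsilon }

Add FIRST(E)\{epsilon} = { a, j }; E is nullable, continue.
Add FIRST(Q)\{epsilon} = { a, j, p }; Q is nullable, continue.
Add FIRST(F)\{epsilon} = { a, j, p, t }; F is nullable, continue.
Add FIRST(Q)\{epsilon} = { a, j, p }; Q is nullable, continue.
Every symbol is nullable, so include epsilon.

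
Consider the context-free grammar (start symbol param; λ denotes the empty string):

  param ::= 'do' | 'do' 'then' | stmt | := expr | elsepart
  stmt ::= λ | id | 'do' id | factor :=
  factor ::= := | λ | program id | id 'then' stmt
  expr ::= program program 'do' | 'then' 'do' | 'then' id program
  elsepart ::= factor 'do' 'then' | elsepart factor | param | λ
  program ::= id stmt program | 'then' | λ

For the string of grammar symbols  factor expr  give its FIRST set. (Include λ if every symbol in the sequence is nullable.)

Add FIRST(factor)\{λ} = { 'then', :=, id }; factor is nullable, continue.
Add FIRST(expr) = { 'do', 'then', id }; expr is not nullable, stop.

{ 'do', 'then', :=, id }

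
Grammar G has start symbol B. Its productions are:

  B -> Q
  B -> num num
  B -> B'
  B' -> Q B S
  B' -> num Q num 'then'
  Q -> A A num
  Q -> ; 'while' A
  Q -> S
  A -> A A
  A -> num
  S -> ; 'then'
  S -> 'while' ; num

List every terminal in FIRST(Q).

From Q -> A A num: add FIRST(A) = { num }.
Q -> ; 'while' A contributes {;}.
From Q -> S: add FIRST(S) = { 'while', ; }.
Union: FIRST(Q) = { 'while', ;, num }.

{ 'while', ;, num }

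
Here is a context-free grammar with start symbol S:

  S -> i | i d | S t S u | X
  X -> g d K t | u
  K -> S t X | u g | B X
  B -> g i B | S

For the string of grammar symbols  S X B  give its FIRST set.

{ g, i, u }

Add FIRST(S) = { g, i, u }; S is not nullable, stop.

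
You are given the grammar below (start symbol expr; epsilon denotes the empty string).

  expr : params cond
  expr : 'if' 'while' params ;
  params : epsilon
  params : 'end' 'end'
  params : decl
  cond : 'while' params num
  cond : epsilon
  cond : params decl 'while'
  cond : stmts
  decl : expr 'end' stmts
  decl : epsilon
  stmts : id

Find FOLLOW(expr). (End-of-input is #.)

expr is the start symbol, so # ∈ FOLLOW(expr).
In decl : expr 'end' stmts: add FIRST('end' stmts) = { 'end' }.
Union: FOLLOW(expr) = { #, 'end' }.

{ #, 'end' }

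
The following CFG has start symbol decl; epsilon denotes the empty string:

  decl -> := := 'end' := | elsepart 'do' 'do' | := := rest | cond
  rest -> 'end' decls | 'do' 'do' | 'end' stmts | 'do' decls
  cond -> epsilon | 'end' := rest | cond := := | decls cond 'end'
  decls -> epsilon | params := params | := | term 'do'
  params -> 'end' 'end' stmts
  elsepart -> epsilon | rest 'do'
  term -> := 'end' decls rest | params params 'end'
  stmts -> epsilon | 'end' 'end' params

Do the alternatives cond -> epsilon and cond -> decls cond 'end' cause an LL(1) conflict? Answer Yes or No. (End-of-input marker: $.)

FIRST(epsilon) = { epsilon } and FIRST(decls cond 'end') = { 'end', := }.
The first alternative is nullable and FOLLOW(cond) = { $, 'end', := } shares 'end' with FIRST of the second — conflict.

Yes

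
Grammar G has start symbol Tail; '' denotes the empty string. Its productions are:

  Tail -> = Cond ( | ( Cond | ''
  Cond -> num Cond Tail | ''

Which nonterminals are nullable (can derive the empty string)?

Directly nullable (have an ''-production): Tail, Cond.

{ Cond, Tail }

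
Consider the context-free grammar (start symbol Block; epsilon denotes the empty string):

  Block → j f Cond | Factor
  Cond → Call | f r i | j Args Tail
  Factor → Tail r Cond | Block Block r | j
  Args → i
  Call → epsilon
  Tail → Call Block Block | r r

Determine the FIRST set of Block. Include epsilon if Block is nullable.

{ j, r }

Block → j f Cond contributes {j}.
From Block → Factor: add FIRST(Factor) = { j, r }.
Union: FIRST(Block) = { j, r }.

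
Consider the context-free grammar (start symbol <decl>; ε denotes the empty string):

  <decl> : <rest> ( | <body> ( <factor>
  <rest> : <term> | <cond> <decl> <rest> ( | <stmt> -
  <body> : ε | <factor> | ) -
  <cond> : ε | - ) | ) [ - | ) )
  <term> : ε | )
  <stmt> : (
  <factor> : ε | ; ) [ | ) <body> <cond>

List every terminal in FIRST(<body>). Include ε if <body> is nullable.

<body> : ε contributes ε.
From <body> : <factor>: add FIRST(<factor>) = { ), ;, ε } (including ε since <factor> is nullable).
<body> : ) - contributes {)}.
Union: FIRST(<body>) = { ), ;, ε }.

{ ), ;, ε }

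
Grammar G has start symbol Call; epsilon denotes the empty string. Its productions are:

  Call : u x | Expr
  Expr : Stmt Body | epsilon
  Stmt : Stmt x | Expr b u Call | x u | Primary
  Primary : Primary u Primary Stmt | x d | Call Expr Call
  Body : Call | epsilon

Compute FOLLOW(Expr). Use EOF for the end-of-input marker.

In Call : Expr: Expr is at the end, add FOLLOW(Call) = { EOF, b, u, x }.
In Stmt : Expr b u Call: add FIRST(b u Call) = { b }.
In Primary : Call Expr Call: add FIRST(Call)\{epsilon} = { b, u, x }.
  Since Call is nullable, also add FOLLOW(Primary) = { EOF, b, u, x }.
Union: FOLLOW(Expr) = { EOF, b, u, x }.

{ EOF, b, u, x }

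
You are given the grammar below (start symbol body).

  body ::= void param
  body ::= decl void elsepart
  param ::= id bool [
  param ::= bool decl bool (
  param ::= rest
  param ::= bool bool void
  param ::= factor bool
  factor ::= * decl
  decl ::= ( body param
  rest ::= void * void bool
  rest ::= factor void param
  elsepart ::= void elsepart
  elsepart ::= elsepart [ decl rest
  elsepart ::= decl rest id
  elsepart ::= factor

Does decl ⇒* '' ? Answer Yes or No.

No

No nonterminal in this grammar is nullable.
No production of decl has an RHS whose symbols are all nullable, so decl is not nullable.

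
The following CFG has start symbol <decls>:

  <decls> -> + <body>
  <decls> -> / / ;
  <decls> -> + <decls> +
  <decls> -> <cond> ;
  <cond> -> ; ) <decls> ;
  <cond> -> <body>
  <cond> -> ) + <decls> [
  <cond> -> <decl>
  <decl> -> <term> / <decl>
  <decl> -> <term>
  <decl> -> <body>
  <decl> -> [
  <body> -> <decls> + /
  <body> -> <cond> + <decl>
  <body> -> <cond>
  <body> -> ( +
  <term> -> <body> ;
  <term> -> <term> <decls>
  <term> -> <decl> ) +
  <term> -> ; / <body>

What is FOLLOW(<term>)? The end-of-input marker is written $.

{ $, (, ), +, /, ;, [ }

In <decl> -> <term> / <decl>: add FIRST(/ <decl>) = { / }.
In <decl> -> <term>: <term> is at the end, add FOLLOW(<decl>) = { $, (, ), +, /, ;, [ }.
In <term> -> <term> <decls>: add FIRST(<decls>) = { (, ), +, /, ;, [ }.
Union: FOLLOW(<term>) = { $, (, ), +, /, ;, [ }.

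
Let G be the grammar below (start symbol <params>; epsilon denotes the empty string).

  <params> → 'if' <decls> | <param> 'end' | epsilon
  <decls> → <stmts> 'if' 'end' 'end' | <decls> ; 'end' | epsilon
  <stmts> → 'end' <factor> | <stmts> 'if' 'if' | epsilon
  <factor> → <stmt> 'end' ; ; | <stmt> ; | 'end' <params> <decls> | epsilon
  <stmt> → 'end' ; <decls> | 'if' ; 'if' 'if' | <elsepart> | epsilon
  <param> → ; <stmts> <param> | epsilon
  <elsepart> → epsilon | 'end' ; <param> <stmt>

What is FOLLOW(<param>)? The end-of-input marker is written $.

In <params> → <param> 'end': add FIRST('end') = { 'end' }.
In <param> → ; <stmts> <param>: <param> is at the end, add FOLLOW(<param>) = { 'end', 'if', ; }.
In <elsepart> → 'end' ; <param> <stmt>: add FIRST(<stmt>)\{epsilon} = { 'end', 'if' }.
  Since <stmt> is nullable, also add FOLLOW(<elsepart>) = { 'end', ; }.
Union: FOLLOW(<param>) = { 'end', 'if', ; }.

{ 'end', 'if', ; }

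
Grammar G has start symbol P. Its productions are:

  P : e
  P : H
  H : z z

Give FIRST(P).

P : e contributes {e}.
From P : H: add FIRST(H) = { z }.
Union: FIRST(P) = { e, z }.

{ e, z }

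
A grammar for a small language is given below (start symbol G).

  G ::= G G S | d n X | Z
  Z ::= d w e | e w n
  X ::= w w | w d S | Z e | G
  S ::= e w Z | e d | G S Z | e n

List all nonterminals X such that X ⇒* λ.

{ } (none)

No nonterminal has an empty production or an RHS whose symbols are all nullable.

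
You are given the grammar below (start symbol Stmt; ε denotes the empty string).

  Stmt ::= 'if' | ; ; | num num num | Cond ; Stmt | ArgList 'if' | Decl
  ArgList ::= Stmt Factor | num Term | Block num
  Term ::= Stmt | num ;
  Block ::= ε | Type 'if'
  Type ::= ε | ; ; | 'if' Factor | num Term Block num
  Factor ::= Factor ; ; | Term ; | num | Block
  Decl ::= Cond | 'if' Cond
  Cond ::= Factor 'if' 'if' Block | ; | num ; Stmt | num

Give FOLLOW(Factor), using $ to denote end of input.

In ArgList ::= Stmt Factor: Factor is at the end, add FOLLOW(ArgList) = { 'if' }.
In Type ::= 'if' Factor: Factor is at the end, add FOLLOW(Type) = { 'if' }.
In Factor ::= Factor ; ;: add FIRST(; ;) = { ; }.
In Cond ::= Factor 'if' 'if' Block: add FIRST('if' 'if' Block) = { 'if' }.
Union: FOLLOW(Factor) = { 'if', ; }.

{ 'if', ; }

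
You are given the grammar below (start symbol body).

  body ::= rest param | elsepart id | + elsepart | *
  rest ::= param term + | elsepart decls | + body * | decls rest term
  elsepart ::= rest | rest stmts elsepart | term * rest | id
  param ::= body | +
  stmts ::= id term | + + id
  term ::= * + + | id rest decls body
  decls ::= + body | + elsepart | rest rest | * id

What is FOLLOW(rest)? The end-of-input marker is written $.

{ $, *, +, id }

In body ::= rest param: add FIRST(param) = { *, +, id }.
In rest ::= decls rest term: add FIRST(term) = { *, id }.
In elsepart ::= rest: rest is at the end, add FOLLOW(elsepart) = { $, *, +, id }.
In elsepart ::= rest stmts elsepart: add FIRST(stmts elsepart) = { +, id }.
In elsepart ::= term * rest: rest is at the end, add FOLLOW(elsepart) = { $, *, +, id }.
In term ::= id rest decls body: add FIRST(decls body) = { *, +, id }.
In decls ::= rest rest: add FIRST(rest) = { *, +, id }.
In decls ::= rest rest: rest is at the end, add FOLLOW(decls) = { $, *, +, id }.
Union: FOLLOW(rest) = { $, *, +, id }.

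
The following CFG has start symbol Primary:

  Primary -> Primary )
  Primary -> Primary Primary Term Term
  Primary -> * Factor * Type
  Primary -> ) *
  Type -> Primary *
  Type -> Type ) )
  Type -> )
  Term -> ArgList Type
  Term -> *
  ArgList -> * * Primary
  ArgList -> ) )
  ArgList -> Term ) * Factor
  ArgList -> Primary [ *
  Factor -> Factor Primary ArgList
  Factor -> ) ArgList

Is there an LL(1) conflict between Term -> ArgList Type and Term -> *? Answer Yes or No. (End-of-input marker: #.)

FIRST(ArgList Type) = { ), * } and FIRST(*) = { * }.
Both contain *, so the two alternatives are not disjoint — LL(1) conflict.

Yes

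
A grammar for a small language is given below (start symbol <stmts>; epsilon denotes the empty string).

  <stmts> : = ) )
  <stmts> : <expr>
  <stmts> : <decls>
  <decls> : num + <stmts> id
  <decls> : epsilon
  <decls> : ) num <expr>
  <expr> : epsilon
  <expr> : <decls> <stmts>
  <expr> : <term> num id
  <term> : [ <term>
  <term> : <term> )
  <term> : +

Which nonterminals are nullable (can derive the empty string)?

Directly nullable (have an epsilon-production): <decls>, <expr>.
<stmts> : <expr> with every symbol nullable, so <stmts> is nullable.
No other nonterminal has a production whose RHS symbols are all nullable.

{ <decls>, <expr>, <stmts> }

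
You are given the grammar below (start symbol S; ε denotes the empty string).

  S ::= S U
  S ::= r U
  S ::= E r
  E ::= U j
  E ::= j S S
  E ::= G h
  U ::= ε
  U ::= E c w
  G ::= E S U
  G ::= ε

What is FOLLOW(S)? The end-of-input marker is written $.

S is the start symbol, so $ ∈ FOLLOW(S).
In S ::= S U: add FIRST(U)\{ε} = { h, j }.
  Since U is nullable, also add FOLLOW(S) = { $, c, h, j, r }.
In E ::= j S S: add FIRST(S) = { h, j, r }.
In E ::= j S S: S is at the end, add FOLLOW(E) = { c, h, j, r }.
In G ::= E S U: add FIRST(U)\{ε} = { h, j }.
  Since U is nullable, also add FOLLOW(G) = { h }.
Union: FOLLOW(S) = { $, c, h, j, r }.

{ $, c, h, j, r }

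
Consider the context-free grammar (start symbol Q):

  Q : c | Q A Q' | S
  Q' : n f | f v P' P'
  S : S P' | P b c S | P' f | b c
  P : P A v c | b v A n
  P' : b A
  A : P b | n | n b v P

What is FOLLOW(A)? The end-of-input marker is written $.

In Q : Q A Q': add FIRST(Q') = { f, n }.
In P : P A v c: add FIRST(v c) = { v }.
In P : b v A n: add FIRST(n) = { n }.
In P' : b A: A is at the end, add FOLLOW(P') = { $, b, f, n }.
Union: FOLLOW(A) = { $, b, f, n, v }.

{ $, b, f, n, v }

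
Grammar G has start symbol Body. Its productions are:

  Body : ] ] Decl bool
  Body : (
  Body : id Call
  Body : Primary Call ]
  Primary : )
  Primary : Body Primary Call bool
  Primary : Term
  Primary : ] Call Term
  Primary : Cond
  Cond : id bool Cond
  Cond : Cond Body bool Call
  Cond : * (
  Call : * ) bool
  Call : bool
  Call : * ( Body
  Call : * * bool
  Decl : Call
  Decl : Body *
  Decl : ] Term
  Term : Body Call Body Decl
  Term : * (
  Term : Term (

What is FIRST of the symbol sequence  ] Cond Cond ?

{ ] }

] is a terminal; add {]} and stop.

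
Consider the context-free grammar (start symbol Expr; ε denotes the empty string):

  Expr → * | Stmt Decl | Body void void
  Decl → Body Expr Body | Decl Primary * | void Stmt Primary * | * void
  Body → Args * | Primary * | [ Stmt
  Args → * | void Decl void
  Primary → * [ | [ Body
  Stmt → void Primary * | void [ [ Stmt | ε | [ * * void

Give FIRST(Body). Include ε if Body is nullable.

From Body → Args *: add FIRST(Args) = { *, void }.
From Body → Primary *: add FIRST(Primary) = { *, [ }.
Body → [ Stmt contributes {[}.
Union: FIRST(Body) = { *, [, void }.

{ *, [, void }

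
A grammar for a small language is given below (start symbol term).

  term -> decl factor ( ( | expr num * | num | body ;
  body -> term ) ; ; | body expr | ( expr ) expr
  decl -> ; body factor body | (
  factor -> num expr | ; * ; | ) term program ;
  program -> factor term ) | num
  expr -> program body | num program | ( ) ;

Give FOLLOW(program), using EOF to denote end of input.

In factor -> ) term program ;: add FIRST(;) = { ; }.
In expr -> program body: add FIRST(body) = { (, ), ;, num }.
In expr -> num program: program is at the end, add FOLLOW(expr) = { (, ), ;, num }.
Union: FOLLOW(program) = { (, ), ;, num }.

{ (, ), ;, num }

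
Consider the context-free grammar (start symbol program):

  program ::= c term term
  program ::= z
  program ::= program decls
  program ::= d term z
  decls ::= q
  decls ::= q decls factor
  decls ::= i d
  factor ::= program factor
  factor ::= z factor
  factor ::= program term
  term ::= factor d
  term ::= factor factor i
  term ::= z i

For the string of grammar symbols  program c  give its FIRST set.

{ c, d, z }

Add FIRST(program) = { c, d, z }; program is not nullable, stop.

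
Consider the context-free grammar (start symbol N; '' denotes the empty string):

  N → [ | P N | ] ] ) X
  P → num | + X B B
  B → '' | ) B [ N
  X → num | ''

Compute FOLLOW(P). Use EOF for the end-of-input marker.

In N → P N: add FIRST(N) = { +, [, ], num }.
Union: FOLLOW(P) = { +, [, ], num }.

{ +, [, ], num }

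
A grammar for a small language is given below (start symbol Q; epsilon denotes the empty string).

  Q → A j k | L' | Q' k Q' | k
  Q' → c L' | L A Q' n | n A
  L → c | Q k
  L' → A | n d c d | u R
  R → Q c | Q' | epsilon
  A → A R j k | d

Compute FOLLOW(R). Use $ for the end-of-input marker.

{ $, c, j, k, n }

In L' → u R: R is at the end, add FOLLOW(L') = { $, c, j, k, n }.
In A → A R j k: add FIRST(j k) = { j }.
Union: FOLLOW(R) = { $, c, j, k, n }.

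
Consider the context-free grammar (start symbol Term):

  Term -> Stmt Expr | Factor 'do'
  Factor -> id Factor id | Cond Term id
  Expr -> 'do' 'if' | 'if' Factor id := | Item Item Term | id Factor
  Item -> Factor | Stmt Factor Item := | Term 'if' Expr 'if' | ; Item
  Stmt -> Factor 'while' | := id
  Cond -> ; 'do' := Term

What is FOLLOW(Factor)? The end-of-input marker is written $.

{ $, 'do', 'if', 'while', :=, ;, id }

In Term -> Factor 'do': add FIRST('do') = { 'do' }.
In Factor -> id Factor id: add FIRST(id) = { id }.
In Expr -> 'if' Factor id :=: add FIRST(id :=) = { id }.
In Expr -> id Factor: Factor is at the end, add FOLLOW(Expr) = { $, 'if', :=, ;, id }.
In Item -> Factor: Factor is at the end, add FOLLOW(Item) = { :=, ;, id }.
In Item -> Stmt Factor Item :=: add FIRST(Item :=) = { :=, ;, id }.
In Stmt -> Factor 'while': add FIRST('while') = { 'while' }.
Union: FOLLOW(Factor) = { $, 'do', 'if', 'while', :=, ;, id }.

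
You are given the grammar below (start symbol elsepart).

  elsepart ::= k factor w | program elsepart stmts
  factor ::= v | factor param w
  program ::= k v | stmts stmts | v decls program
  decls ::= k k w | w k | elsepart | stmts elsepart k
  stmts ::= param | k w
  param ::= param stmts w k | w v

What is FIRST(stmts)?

{ k, w }

From stmts ::= param: add FIRST(param) = { w }.
stmts ::= k w contributes {k}.
Union: FIRST(stmts) = { k, w }.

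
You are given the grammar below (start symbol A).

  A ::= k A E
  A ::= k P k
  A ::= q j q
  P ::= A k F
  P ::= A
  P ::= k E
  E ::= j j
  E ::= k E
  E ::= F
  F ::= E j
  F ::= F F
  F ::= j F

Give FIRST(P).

{ k, q }

From P ::= A k F: add FIRST(A) = { k, q }.
From P ::= A: add FIRST(A) = { k, q }.
P ::= k E contributes {k}.
Union: FIRST(P) = { k, q }.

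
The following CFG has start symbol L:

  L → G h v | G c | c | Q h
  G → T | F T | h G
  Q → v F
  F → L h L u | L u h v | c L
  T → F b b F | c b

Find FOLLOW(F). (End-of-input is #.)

{ b, c, h, v }

In G → F T: add FIRST(T) = { c, h, v }.
In Q → v F: F is at the end, add FOLLOW(Q) = { h }.
In T → F b b F: add FIRST(b b F) = { b }.
In T → F b b F: F is at the end, add FOLLOW(T) = { c, h }.
Union: FOLLOW(F) = { b, c, h, v }.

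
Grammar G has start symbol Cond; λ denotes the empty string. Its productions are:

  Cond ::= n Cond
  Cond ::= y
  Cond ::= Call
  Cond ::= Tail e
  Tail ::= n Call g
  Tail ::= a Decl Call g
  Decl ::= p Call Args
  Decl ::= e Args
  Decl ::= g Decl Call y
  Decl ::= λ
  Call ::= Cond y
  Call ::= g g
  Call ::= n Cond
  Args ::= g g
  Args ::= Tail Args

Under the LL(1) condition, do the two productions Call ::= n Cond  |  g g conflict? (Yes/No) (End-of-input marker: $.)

No

FIRST(n Cond) = { n } and FIRST(g g) = { g }.
The FIRST sets are disjoint and neither alternative is nullable — no conflict.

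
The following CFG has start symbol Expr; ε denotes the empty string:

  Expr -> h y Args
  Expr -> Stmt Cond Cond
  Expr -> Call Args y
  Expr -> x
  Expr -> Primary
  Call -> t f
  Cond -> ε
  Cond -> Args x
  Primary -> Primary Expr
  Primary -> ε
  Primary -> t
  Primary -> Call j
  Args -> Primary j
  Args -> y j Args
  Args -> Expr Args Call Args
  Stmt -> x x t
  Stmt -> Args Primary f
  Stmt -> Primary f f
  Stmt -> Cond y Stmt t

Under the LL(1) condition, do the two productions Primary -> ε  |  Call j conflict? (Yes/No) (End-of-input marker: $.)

Yes

FIRST(ε) = { ε } and FIRST(Call j) = { t }.
The first alternative is nullable and FOLLOW(Primary) = { $, f, h, j, t, x, y } shares t with FIRST of the second — conflict.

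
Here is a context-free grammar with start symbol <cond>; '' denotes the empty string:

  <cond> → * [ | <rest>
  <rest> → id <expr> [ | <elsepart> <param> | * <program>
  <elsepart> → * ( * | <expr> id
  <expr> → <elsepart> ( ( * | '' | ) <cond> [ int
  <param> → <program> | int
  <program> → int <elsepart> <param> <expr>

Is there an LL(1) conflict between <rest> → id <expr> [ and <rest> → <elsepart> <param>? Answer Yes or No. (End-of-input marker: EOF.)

Yes

FIRST(id <expr> [) = { id } and FIRST(<elsepart> <param>) = { ), *, id }.
Both contain id, so the two alternatives are not disjoint — LL(1) conflict.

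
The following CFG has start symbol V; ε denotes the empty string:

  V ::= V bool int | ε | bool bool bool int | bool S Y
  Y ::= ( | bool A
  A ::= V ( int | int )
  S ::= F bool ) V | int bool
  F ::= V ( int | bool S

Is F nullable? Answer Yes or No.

Nullable nonterminals: V.
No production of F has an RHS whose symbols are all nullable, so F is not nullable.

No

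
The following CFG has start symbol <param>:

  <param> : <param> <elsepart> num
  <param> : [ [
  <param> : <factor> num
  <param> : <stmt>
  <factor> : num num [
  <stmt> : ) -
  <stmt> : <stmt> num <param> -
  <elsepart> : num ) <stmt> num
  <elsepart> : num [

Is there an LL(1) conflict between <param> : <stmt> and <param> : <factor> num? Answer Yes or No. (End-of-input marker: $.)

No

FIRST(<stmt>) = { ) } and FIRST(<factor> num) = { num }.
The FIRST sets are disjoint and neither alternative is nullable — no conflict.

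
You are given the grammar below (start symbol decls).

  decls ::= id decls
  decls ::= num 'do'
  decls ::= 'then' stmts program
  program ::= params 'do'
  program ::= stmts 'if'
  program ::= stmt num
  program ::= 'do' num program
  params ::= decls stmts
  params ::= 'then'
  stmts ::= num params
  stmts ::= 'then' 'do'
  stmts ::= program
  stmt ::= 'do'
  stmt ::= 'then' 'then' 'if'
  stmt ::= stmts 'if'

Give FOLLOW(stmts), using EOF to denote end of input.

In decls ::= 'then' stmts program: add FIRST(program) = { 'do', 'then', id, num }.
In program ::= stmts 'if': add FIRST('if') = { 'if' }.
In params ::= decls stmts: stmts is at the end, add FOLLOW(params) = { 'do', 'if', 'then', id, num }.
In stmt ::= stmts 'if': add FIRST('if') = { 'if' }.
Union: FOLLOW(stmts) = { 'do', 'if', 'then', id, num }.

{ 'do', 'if', 'then', id, num }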